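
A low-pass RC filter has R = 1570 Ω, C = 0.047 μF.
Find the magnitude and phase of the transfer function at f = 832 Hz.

Step 1 — Angular frequency: ω = 2π·832 = 5228 rad/s.
Step 2 — Transfer function: H(jω) = 1/(1 + jωRC).
Step 3 — Denominator: 1 + jωRC = 1 + j·5228·1570·4.7e-08 = 1 + j0.3857.
Step 4 — H = 0.8705 - j0.3358.
Step 5 — Magnitude: |H| = 0.933 (-0.6 dB); phase: φ = -21.1°.

|H| = 0.933 (-0.6 dB), φ = -21.1°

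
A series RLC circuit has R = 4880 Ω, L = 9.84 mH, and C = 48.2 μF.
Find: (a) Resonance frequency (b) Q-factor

Step 1 — Resonance condition Im(Z)=0 gives ω₀ = 1/√(LC).
Step 2 — ω₀ = 1/√(0.00984·4.82e-05) = 1452 rad/s.
Step 3 — f₀ = ω₀/(2π) = 231.1 Hz.
Step 4 — Series Q: Q = ω₀L/R = 1452·0.00984/4880 = 0.002928.

(a) f₀ = 231.1 Hz  (b) Q = 0.002928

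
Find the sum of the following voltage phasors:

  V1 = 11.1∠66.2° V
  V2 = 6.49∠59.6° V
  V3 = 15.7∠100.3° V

Step 1 — Convert each phasor to rectangular form:
  V1 = 11.1·(cos(66.2°) + j·sin(66.2°)) = 4.479 + j10.16 V
  V2 = 6.49·(cos(59.6°) + j·sin(59.6°)) = 3.284 + j5.598 V
  V3 = 15.7·(cos(100.3°) + j·sin(100.3°)) = -2.807 + j15.45 V
Step 2 — Sum components: V_total = 4.956 + j31.2 V.
Step 3 — Convert to polar: |V_total| = 31.59 V, ∠V_total = 81.0°.

V_total = 31.59∠81.0° V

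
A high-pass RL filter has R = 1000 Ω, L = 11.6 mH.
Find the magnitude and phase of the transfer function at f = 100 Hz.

Step 1 — Angular frequency: ω = 2π·100 = 628.3 rad/s.
Step 2 — Transfer function: H(jω) = jωL/(R + jωL).
Step 3 — Numerator jωL = j·7.288; denominator R + jωL = 1000 + j7.288.
Step 4 — H = 5.312e-05 + j0.007288.
Step 5 — Magnitude: |H| = 0.007288 (-42.7 dB); phase: φ = 89.6°.

|H| = 0.007288 (-42.7 dB), φ = 89.6°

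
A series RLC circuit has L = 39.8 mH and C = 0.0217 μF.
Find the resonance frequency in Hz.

Step 1 — Resonance condition Im(Z)=0 gives ω₀ = 1/√(LC).
Step 2 — ω₀ = 1/√(0.0398·2.17e-08) = 3.403e+04 rad/s.
Step 3 — f₀ = ω₀/(2π) = 5416 Hz.

f₀ = 5416 Hz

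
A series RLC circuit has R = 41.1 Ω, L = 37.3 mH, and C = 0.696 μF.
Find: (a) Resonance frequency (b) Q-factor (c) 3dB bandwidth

Step 1 — Resonance condition Im(Z)=0 gives ω₀ = 1/√(LC).
Step 2 — ω₀ = 1/√(0.0373·6.96e-07) = 6206 rad/s.
Step 3 — f₀ = ω₀/(2π) = 987.8 Hz.
Step 4 — Series Q: Q = ω₀L/R = 6206·0.0373/41.1 = 5.633.
Step 5 — 3dB bandwidth: Δω = ω₀/Q = 1102 rad/s; BW = Δω/(2π) = 175.4 Hz.

(a) f₀ = 987.8 Hz  (b) Q = 5.633  (c) BW = 175.4 Hz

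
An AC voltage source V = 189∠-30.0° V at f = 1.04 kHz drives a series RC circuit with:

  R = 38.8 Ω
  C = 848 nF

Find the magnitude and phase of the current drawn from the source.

Step 1 — Angular frequency: ω = 2π·f = 2π·1040 = 6535 rad/s.
Step 2 — Component impedances:
  R: Z = R = 38.8 Ω
  C: Z = 1/(jωC) = -j/(ω·C) = 0 - j180.5 Ω
Step 3 — Series combination: Z_total = R + C = 38.8 - j180.5 Ω = 184.6∠-77.9° Ω.
Step 4 — Source phasor: V = 189∠-30.0° V = 163.7 - j94.5 V.
Step 5 — Ohm's law: I = V / Z_total = (163.7 - j94.5) / (38.8 - j180.5) = 0.6869 + j0.7593 A.
Step 6 — Convert to polar: |I| = 1.024 A, ∠I = 47.9°.

I = 1.024∠47.9° A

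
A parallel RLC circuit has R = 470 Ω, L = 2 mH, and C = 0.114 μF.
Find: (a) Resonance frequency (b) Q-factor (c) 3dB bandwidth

Step 1 — Resonance: ω₀ = 1/√(LC) = 1/√(0.002·1.14e-07) = 6.623e+04 rad/s.
Step 2 — f₀ = ω₀/(2π) = 1.054e+04 Hz.
Step 3 — Parallel Q: Q = R/(ω₀L) = 470/(6.623e+04·0.002) = 3.548.
Step 4 — Bandwidth: Δω = ω₀/Q = 1.866e+04 rad/s; BW = Δω/(2π) = 2970 Hz.

(a) f₀ = 1.054e+04 Hz  (b) Q = 3.548  (c) BW = 2970 Hz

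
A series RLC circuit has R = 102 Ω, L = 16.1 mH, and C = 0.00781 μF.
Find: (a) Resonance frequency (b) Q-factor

Step 1 — Resonance condition Im(Z)=0 gives ω₀ = 1/√(LC).
Step 2 — ω₀ = 1/√(0.0161·7.81e-09) = 8.918e+04 rad/s.
Step 3 — f₀ = ω₀/(2π) = 1.419e+04 Hz.
Step 4 — Series Q: Q = ω₀L/R = 8.918e+04·0.0161/102 = 14.08.

(a) f₀ = 1.419e+04 Hz  (b) Q = 14.08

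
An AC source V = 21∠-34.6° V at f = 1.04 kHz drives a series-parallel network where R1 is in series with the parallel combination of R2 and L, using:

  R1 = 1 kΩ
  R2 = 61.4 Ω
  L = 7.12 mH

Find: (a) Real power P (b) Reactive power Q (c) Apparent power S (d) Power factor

Step 1 — Angular frequency: ω = 2π·f = 2π·1040 = 6535 rad/s.
Step 2 — Component impedances:
  R1: Z = R = 1000 Ω
  R2: Z = R = 61.4 Ω
  L: Z = jωL = j·6535·0.00712 = 0 + j46.53 Ω
Step 3 — Parallel branch: R2 || L = 1/(1/R2 + 1/L) = 22.4 + j29.56 Ω.
Step 4 — Series with R1: Z_total = R1 + (R2 || L) = 1022 + j29.56 Ω = 1023∠1.7° Ω.
Step 5 — Source phasor: V = 21∠-34.6° V = 17.29 - j11.92 V.
Step 6 — Current: I = V / Z = 0.01656 - j0.01214 A = 0.02053∠-36.3° A.
Step 7 — Complex power: S = V·I* = 0.431 + j0.01246 VA.
Step 8 — Real power: P = Re(S) = 0.431 W.
Step 9 — Reactive power: Q = Im(S) = 0.01246 VAR.
Step 10 — Apparent power: |S| = 0.4312 VA.
Step 11 — Power factor: PF = P/|S| = 0.9996 (lagging).

(a) P = 0.431 W  (b) Q = 0.01246 VAR  (c) S = 0.4312 VA  (d) PF = 0.9996 (lagging)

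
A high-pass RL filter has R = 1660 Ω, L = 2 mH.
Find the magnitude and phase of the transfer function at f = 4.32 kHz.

Step 1 — Angular frequency: ω = 2π·4320 = 2.714e+04 rad/s.
Step 2 — Transfer function: H(jω) = jωL/(R + jωL).
Step 3 — Numerator jωL = j·54.29; denominator R + jωL = 1660 + j54.29.
Step 4 — H = 0.001068 + j0.03267.
Step 5 — Magnitude: |H| = 0.03269 (-29.7 dB); phase: φ = 88.1°.

|H| = 0.03269 (-29.7 dB), φ = 88.1°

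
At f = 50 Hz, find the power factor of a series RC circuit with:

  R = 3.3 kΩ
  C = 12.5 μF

Step 1 — Angular frequency: ω = 2π·f = 2π·50 = 314.2 rad/s.
Step 2 — Component impedances:
  R: Z = R = 3300 Ω
  C: Z = 1/(jωC) = -j/(ω·C) = 0 - j254.6 Ω
Step 3 — Series combination: Z_total = R + C = 3300 - j254.6 Ω = 3310∠-4.4° Ω.
Step 4 — Power factor: PF = cos(φ) = Re(Z)/|Z| = 3300/3310 = 0.997.
Step 5 — Type: Im(Z) = -254.6 ⇒ leading (phase φ = -4.4°).

PF = 0.997 (leading, φ = -4.4°)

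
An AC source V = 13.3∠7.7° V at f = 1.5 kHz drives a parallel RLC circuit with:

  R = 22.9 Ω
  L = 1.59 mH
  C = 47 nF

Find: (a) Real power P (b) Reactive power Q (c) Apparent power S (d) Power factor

Step 1 — Angular frequency: ω = 2π·f = 2π·1500 = 9425 rad/s.
Step 2 — Component impedances:
  R: Z = R = 22.9 Ω
  L: Z = jωL = j·9425·0.00159 = 0 + j14.99 Ω
  C: Z = 1/(jωC) = -j/(ω·C) = 0 - j2258 Ω
Step 3 — Parallel combination: 1/Z_total = 1/R + 1/L + 1/C; Z_total = 6.93 + j10.52 Ω = 12.6∠56.6° Ω.
Step 4 — Source phasor: V = 13.3∠7.7° V = 13.18 + j1.782 V.
Step 5 — Current: I = V / Z = 0.6937 - j0.7959 A = 1.056∠-48.9° A.
Step 6 — Complex power: S = V·I* = 7.724 + j11.73 VA.
Step 7 — Real power: P = Re(S) = 7.724 W.
Step 8 — Reactive power: Q = Im(S) = 11.73 VAR.
Step 9 — Apparent power: |S| = 14.04 VA.
Step 10 — Power factor: PF = P/|S| = 0.5501 (lagging).

(a) P = 7.724 W  (b) Q = 11.73 VAR  (c) S = 14.04 VA  (d) PF = 0.5501 (lagging)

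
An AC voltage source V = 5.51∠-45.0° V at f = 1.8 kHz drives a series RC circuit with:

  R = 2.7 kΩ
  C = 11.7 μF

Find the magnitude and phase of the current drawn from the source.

Step 1 — Angular frequency: ω = 2π·f = 2π·1800 = 1.131e+04 rad/s.
Step 2 — Component impedances:
  R: Z = R = 2700 Ω
  C: Z = 1/(jωC) = -j/(ω·C) = 0 - j7.557 Ω
Step 3 — Series combination: Z_total = R + C = 2700 - j7.557 Ω = 2700∠-0.2° Ω.
Step 4 — Source phasor: V = 5.51∠-45.0° V = 3.896 - j3.896 V.
Step 5 — Ohm's law: I = V / Z_total = (3.896 - j3.896) / (2700 - j7.557) = 0.001447 - j0.001439 A.
Step 6 — Convert to polar: |I| = 0.002041 A, ∠I = -44.8°.

I = 0.002041∠-44.8° A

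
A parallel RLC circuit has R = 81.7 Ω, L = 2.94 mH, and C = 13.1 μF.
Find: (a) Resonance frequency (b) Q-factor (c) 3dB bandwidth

Step 1 — Resonance: ω₀ = 1/√(LC) = 1/√(0.00294·1.31e-05) = 5096 rad/s.
Step 2 — f₀ = ω₀/(2π) = 811 Hz.
Step 3 — Parallel Q: Q = R/(ω₀L) = 81.7/(5096·0.00294) = 5.454.
Step 4 — Bandwidth: Δω = ω₀/Q = 934.3 rad/s; BW = Δω/(2π) = 148.7 Hz.

(a) f₀ = 811 Hz  (b) Q = 5.454  (c) BW = 148.7 Hz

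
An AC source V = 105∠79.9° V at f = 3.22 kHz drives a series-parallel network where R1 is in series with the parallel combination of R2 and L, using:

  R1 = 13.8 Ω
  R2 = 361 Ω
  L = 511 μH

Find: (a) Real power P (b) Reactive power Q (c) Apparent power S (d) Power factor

Step 1 — Angular frequency: ω = 2π·f = 2π·3220 = 2.023e+04 rad/s.
Step 2 — Component impedances:
  R1: Z = R = 13.8 Ω
  R2: Z = R = 361 Ω
  L: Z = jωL = j·2.023e+04·0.000511 = 0 + j10.34 Ω
Step 3 — Parallel branch: R2 || L = 1/(1/R2 + 1/L) = 0.2958 + j10.33 Ω.
Step 4 — Series with R1: Z_total = R1 + (R2 || L) = 14.1 + j10.33 Ω = 17.48∠36.2° Ω.
Step 5 — Source phasor: V = 105∠79.9° V = 18.41 + j103.4 V.
Step 6 — Current: I = V / Z = 4.346 + j4.148 A = 6.008∠43.7° A.
Step 7 — Complex power: S = V·I* = 508.9 + j372.9 VA.
Step 8 — Real power: P = Re(S) = 508.9 W.
Step 9 — Reactive power: Q = Im(S) = 372.9 VAR.
Step 10 — Apparent power: |S| = 630.9 VA.
Step 11 — Power factor: PF = P/|S| = 0.8066 (lagging).

(a) P = 508.9 W  (b) Q = 372.9 VAR  (c) S = 630.9 VA  (d) PF = 0.8066 (lagging)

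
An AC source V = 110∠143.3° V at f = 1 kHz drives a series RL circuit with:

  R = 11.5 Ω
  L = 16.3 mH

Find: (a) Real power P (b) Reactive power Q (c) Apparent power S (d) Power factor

Step 1 — Angular frequency: ω = 2π·f = 2π·1000 = 6283 rad/s.
Step 2 — Component impedances:
  R: Z = R = 11.5 Ω
  L: Z = jωL = j·6283·0.0163 = 0 + j102.4 Ω
Step 3 — Series combination: Z_total = R + L = 11.5 + j102.4 Ω = 103.1∠83.6° Ω.
Step 4 — Source phasor: V = 110∠143.3° V = -88.2 + j65.74 V.
Step 5 — Current: I = V / Z = 0.5384 + j0.9216 A = 1.067∠59.7° A.
Step 6 — Complex power: S = V·I* = 13.1 + j116.7 VA.
Step 7 — Real power: P = Re(S) = 13.1 W.
Step 8 — Reactive power: Q = Im(S) = 116.7 VAR.
Step 9 — Apparent power: |S| = 117.4 VA.
Step 10 — Power factor: PF = P/|S| = 0.1116 (lagging).

(a) P = 13.1 W  (b) Q = 116.7 VAR  (c) S = 117.4 VA  (d) PF = 0.1116 (lagging)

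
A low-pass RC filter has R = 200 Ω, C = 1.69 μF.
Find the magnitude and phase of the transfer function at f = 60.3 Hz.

Step 1 — Angular frequency: ω = 2π·60.3 = 378.9 rad/s.
Step 2 — Transfer function: H(jω) = 1/(1 + jωRC).
Step 3 — Denominator: 1 + jωRC = 1 + j·378.9·200·1.69e-06 = 1 + j0.1281.
Step 4 — H = 0.9839 - j0.126.
Step 5 — Magnitude: |H| = 0.9919 (-0.1 dB); phase: φ = -7.3°.

|H| = 0.9919 (-0.1 dB), φ = -7.3°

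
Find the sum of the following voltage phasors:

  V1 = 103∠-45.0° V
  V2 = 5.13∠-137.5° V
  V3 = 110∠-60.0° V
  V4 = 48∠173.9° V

Step 1 — Convert each phasor to rectangular form:
  V1 = 103·(cos(-45.0°) + j·sin(-45.0°)) = 72.83 - j72.83 V
  V2 = 5.13·(cos(-137.5°) + j·sin(-137.5°)) = -3.782 - j3.466 V
  V3 = 110·(cos(-60.0°) + j·sin(-60.0°)) = 55 - j95.26 V
  V4 = 48·(cos(173.9°) + j·sin(173.9°)) = -47.73 + j5.101 V
Step 2 — Sum components: V_total = 76.32 - j166.5 V.
Step 3 — Convert to polar: |V_total| = 183.1 V, ∠V_total = -65.4°.

V_total = 183.1∠-65.4° V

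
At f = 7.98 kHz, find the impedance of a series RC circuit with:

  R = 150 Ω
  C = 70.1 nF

Step 1 — Angular frequency: ω = 2π·f = 2π·7980 = 5.014e+04 rad/s.
Step 2 — Component impedances:
  R: Z = R = 150 Ω
  C: Z = 1/(jωC) = -j/(ω·C) = 0 - j284.5 Ω
Step 3 — Series combination: Z_total = R + C = 150 - j284.5 Ω = 321.6∠-62.2° Ω.

Z = 150 - j284.5 Ω = 321.6∠-62.2° Ω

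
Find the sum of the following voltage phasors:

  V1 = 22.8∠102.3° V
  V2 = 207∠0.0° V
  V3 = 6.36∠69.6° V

Step 1 — Convert each phasor to rectangular form:
  V1 = 22.8·(cos(102.3°) + j·sin(102.3°)) = -4.857 + j22.28 V
  V2 = 207·(cos(0.0°) + j·sin(0.0°)) = 207 V
  V3 = 6.36·(cos(69.6°) + j·sin(69.6°)) = 2.217 + j5.961 V
Step 2 — Sum components: V_total = 204.4 + j28.24 V.
Step 3 — Convert to polar: |V_total| = 206.3 V, ∠V_total = 7.9°.

V_total = 206.3∠7.9° V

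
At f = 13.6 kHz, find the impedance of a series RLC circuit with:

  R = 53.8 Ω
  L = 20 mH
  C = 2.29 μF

Step 1 — Angular frequency: ω = 2π·f = 2π·1.36e+04 = 8.545e+04 rad/s.
Step 2 — Component impedances:
  R: Z = R = 53.8 Ω
  L: Z = jωL = j·8.545e+04·0.02 = 0 + j1709 Ω
  C: Z = 1/(jωC) = -j/(ω·C) = 0 - j5.11 Ω
Step 3 — Series combination: Z_total = R + L + C = 53.8 + j1704 Ω = 1705∠88.2° Ω.

Z = 53.8 + j1704 Ω = 1705∠88.2° Ω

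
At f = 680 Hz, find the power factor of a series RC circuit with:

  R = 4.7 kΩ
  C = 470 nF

Step 1 — Angular frequency: ω = 2π·f = 2π·680 = 4273 rad/s.
Step 2 — Component impedances:
  R: Z = R = 4700 Ω
  C: Z = 1/(jωC) = -j/(ω·C) = 0 - j498 Ω
Step 3 — Series combination: Z_total = R + C = 4700 - j498 Ω = 4726∠-6.0° Ω.
Step 4 — Power factor: PF = cos(φ) = Re(Z)/|Z| = 4700/4726.3 = 0.9944.
Step 5 — Type: Im(Z) = -498 ⇒ leading (phase φ = -6.0°).

PF = 0.9944 (leading, φ = -6.0°)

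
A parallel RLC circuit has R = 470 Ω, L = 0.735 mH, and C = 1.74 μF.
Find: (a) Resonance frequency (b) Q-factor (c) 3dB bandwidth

Step 1 — Resonance: ω₀ = 1/√(LC) = 1/√(0.000735·1.74e-06) = 2.796e+04 rad/s.
Step 2 — f₀ = ω₀/(2π) = 4450 Hz.
Step 3 — Parallel Q: Q = R/(ω₀L) = 470/(2.796e+04·0.000735) = 22.87.
Step 4 — Bandwidth: Δω = ω₀/Q = 1223 rad/s; BW = Δω/(2π) = 194.6 Hz.

(a) f₀ = 4450 Hz  (b) Q = 22.87  (c) BW = 194.6 Hz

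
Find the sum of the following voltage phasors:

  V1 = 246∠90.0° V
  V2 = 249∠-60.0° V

Step 1 — Convert each phasor to rectangular form:
  V1 = 246·(cos(90.0°) + j·sin(90.0°)) = 0 + j246 V
  V2 = 249·(cos(-60.0°) + j·sin(-60.0°)) = 124.5 - j215.6 V
Step 2 — Sum components: V_total = 124.5 + j30.36 V.
Step 3 — Convert to polar: |V_total| = 128.1 V, ∠V_total = 13.7°.

V_total = 128.1∠13.7° V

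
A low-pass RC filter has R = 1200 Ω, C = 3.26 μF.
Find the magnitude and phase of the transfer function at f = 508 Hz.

Step 1 — Angular frequency: ω = 2π·508 = 3192 rad/s.
Step 2 — Transfer function: H(jω) = 1/(1 + jωRC).
Step 3 — Denominator: 1 + jωRC = 1 + j·3192·1200·3.26e-06 = 1 + j12.49.
Step 4 — H = 0.006373 - j0.07958.
Step 5 — Magnitude: |H| = 0.07983 (-22.0 dB); phase: φ = -85.4°.

|H| = 0.07983 (-22.0 dB), φ = -85.4°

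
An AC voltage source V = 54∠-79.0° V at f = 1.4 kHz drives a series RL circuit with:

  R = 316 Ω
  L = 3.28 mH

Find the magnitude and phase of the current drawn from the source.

Step 1 — Angular frequency: ω = 2π·f = 2π·1400 = 8796 rad/s.
Step 2 — Component impedances:
  R: Z = R = 316 Ω
  L: Z = jωL = j·8796·0.00328 = 0 + j28.85 Ω
Step 3 — Series combination: Z_total = R + L = 316 + j28.85 Ω = 317.3∠5.2° Ω.
Step 4 — Source phasor: V = 54∠-79.0° V = 10.3 - j53.01 V.
Step 5 — Ohm's law: I = V / Z_total = (10.3 - j53.01) / (316 + j28.85) = 0.01715 - j0.1693 A.
Step 6 — Convert to polar: |I| = 0.1702 A, ∠I = -84.2°.

I = 0.1702∠-84.2° A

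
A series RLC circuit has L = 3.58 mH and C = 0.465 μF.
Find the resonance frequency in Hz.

Step 1 — Resonance condition Im(Z)=0 gives ω₀ = 1/√(LC).
Step 2 — ω₀ = 1/√(0.00358·4.65e-07) = 2.451e+04 rad/s.
Step 3 — f₀ = ω₀/(2π) = 3901 Hz.

f₀ = 3901 Hz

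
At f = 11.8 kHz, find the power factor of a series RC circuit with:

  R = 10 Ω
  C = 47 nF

Step 1 — Angular frequency: ω = 2π·f = 2π·1.18e+04 = 7.414e+04 rad/s.
Step 2 — Component impedances:
  R: Z = R = 10 Ω
  C: Z = 1/(jωC) = -j/(ω·C) = 0 - j287 Ω
Step 3 — Series combination: Z_total = R + C = 10 - j287 Ω = 287.1∠-88.0° Ω.
Step 4 — Power factor: PF = cos(φ) = Re(Z)/|Z| = 10/287.1 = 0.03483.
Step 5 — Type: Im(Z) = -287 ⇒ leading (phase φ = -88.0°).

PF = 0.03483 (leading, φ = -88.0°)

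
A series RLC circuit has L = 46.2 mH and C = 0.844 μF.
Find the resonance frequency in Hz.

Step 1 — Resonance condition Im(Z)=0 gives ω₀ = 1/√(LC).
Step 2 — ω₀ = 1/√(0.0462·8.44e-07) = 5064 rad/s.
Step 3 — f₀ = ω₀/(2π) = 806 Hz.

f₀ = 806 Hz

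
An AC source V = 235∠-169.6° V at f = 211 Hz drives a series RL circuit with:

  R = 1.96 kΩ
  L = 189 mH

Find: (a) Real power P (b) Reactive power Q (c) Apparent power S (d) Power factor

Step 1 — Angular frequency: ω = 2π·f = 2π·211 = 1326 rad/s.
Step 2 — Component impedances:
  R: Z = R = 1960 Ω
  L: Z = jωL = j·1326·0.189 = 0 + j250.6 Ω
Step 3 — Series combination: Z_total = R + L = 1960 + j250.6 Ω = 1976∠7.3° Ω.
Step 4 — Source phasor: V = 235∠-169.6° V = -231.1 - j42.42 V.
Step 5 — Current: I = V / Z = -0.1188 - j0.006462 A = 0.1189∠-176.9° A.
Step 6 — Complex power: S = V·I* = 27.72 + j3.544 VA.
Step 7 — Real power: P = Re(S) = 27.72 W.
Step 8 — Reactive power: Q = Im(S) = 3.544 VAR.
Step 9 — Apparent power: |S| = 27.95 VA.
Step 10 — Power factor: PF = P/|S| = 0.9919 (lagging).

(a) P = 27.72 W  (b) Q = 3.544 VAR  (c) S = 27.95 VA  (d) PF = 0.9919 (lagging)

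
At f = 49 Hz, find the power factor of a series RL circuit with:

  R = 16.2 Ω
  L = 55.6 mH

Step 1 — Angular frequency: ω = 2π·f = 2π·49 = 307.9 rad/s.
Step 2 — Component impedances:
  R: Z = R = 16.2 Ω
  L: Z = jωL = j·307.9·0.0556 = 0 + j17.12 Ω
Step 3 — Series combination: Z_total = R + L = 16.2 + j17.12 Ω = 23.57∠46.6° Ω.
Step 4 — Power factor: PF = cos(φ) = Re(Z)/|Z| = 16.2/23.568 = 0.6874.
Step 5 — Type: Im(Z) = 17.12 ⇒ lagging (phase φ = 46.6°).

PF = 0.6874 (lagging, φ = 46.6°)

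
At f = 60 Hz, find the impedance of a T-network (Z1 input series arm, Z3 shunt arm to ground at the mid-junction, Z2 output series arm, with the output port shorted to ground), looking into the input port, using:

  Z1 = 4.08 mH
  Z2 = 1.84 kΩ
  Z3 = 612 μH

Step 1 — Angular frequency: ω = 2π·f = 2π·60 = 377 rad/s.
Step 2 — Component impedances:
  Z1: Z = jωL = j·377·0.00408 = 0 + j1.538 Ω
  Z2: Z = R = 1840 Ω
  Z3: Z = jωL = j·377·0.000612 = 0 + j0.2307 Ω
Step 3 — With the output port shorted to ground, the output series arm Z2 runs from the junction to ground; the shunt arm Z3 also runs from the junction to ground. They appear in parallel: Z3 || Z2 = 2.893e-05 + j0.2307 Ω.
Step 4 — Series with input arm Z1: Z_in = Z1 + (Z3 || Z2) = 2.893e-05 + j1.769 Ω = 1.769∠90.0° Ω.

Z = 2.893e-05 + j1.769 Ω = 1.769∠90.0° Ω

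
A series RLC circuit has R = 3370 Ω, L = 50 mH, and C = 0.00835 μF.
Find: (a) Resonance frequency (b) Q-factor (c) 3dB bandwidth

Step 1 — Resonance: ω₀ = 1/√(LC) = 1/√(0.05·8.35e-09) = 4.894e+04 rad/s.
Step 2 — f₀ = ω₀/(2π) = 7789 Hz.
Step 3 — Series Q: Q = ω₀L/R = 4.894e+04·0.05/3370 = 0.7261.
Step 4 — Bandwidth: Δω = ω₀/Q = 6.74e+04 rad/s; BW = Δω/(2π) = 1.073e+04 Hz.

(a) f₀ = 7789 Hz  (b) Q = 0.7261  (c) BW = 1.073e+04 Hz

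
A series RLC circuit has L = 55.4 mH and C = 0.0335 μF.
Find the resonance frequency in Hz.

Step 1 — Resonance condition Im(Z)=0 gives ω₀ = 1/√(LC).
Step 2 — ω₀ = 1/√(0.0554·3.35e-08) = 2.321e+04 rad/s.
Step 3 — f₀ = ω₀/(2π) = 3694 Hz.

f₀ = 3694 Hz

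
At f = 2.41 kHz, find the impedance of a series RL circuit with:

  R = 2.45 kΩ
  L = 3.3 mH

Step 1 — Angular frequency: ω = 2π·f = 2π·2410 = 1.514e+04 rad/s.
Step 2 — Component impedances:
  R: Z = R = 2450 Ω
  L: Z = jωL = j·1.514e+04·0.0033 = 0 + j49.97 Ω
Step 3 — Series combination: Z_total = R + L = 2450 + j49.97 Ω = 2451∠1.2° Ω.

Z = 2450 + j49.97 Ω = 2451∠1.2° Ω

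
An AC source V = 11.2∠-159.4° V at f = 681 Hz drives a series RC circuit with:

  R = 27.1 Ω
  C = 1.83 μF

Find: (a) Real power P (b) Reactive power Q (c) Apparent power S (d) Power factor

Step 1 — Angular frequency: ω = 2π·f = 2π·681 = 4279 rad/s.
Step 2 — Component impedances:
  R: Z = R = 27.1 Ω
  C: Z = 1/(jωC) = -j/(ω·C) = 0 - j127.7 Ω
Step 3 — Series combination: Z_total = R + C = 27.1 - j127.7 Ω = 130.6∠-78.0° Ω.
Step 4 — Source phasor: V = 11.2∠-159.4° V = -10.48 - j3.941 V.
Step 5 — Current: I = V / Z = 0.01286 - j0.08482 A = 0.08579∠-81.4° A.
Step 6 — Complex power: S = V·I* = 0.1994 - j0.9399 VA.
Step 7 — Real power: P = Re(S) = 0.1994 W.
Step 8 — Reactive power: Q = Im(S) = -0.9399 VAR.
Step 9 — Apparent power: |S| = 0.9608 VA.
Step 10 — Power factor: PF = P/|S| = 0.2076 (leading).

(a) P = 0.1994 W  (b) Q = -0.9399 VAR  (c) S = 0.9608 VA  (d) PF = 0.2076 (leading)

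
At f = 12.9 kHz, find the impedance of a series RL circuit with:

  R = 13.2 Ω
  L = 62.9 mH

Step 1 — Angular frequency: ω = 2π·f = 2π·1.29e+04 = 8.105e+04 rad/s.
Step 2 — Component impedances:
  R: Z = R = 13.2 Ω
  L: Z = jωL = j·8.105e+04·0.0629 = 0 + j5098 Ω
Step 3 — Series combination: Z_total = R + L = 13.2 + j5098 Ω = 5098∠89.9° Ω.

Z = 13.2 + j5098 Ω = 5098∠89.9° Ω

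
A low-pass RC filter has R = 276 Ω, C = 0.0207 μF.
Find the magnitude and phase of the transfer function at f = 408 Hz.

Step 1 — Angular frequency: ω = 2π·408 = 2564 rad/s.
Step 2 — Transfer function: H(jω) = 1/(1 + jωRC).
Step 3 — Denominator: 1 + jωRC = 1 + j·2564·276·2.07e-08 = 1 + j0.01465.
Step 4 — H = 0.9998 - j0.01464.
Step 5 — Magnitude: |H| = 0.9999 (-0.0 dB); phase: φ = -0.8°.

|H| = 0.9999 (-0.0 dB), φ = -0.8°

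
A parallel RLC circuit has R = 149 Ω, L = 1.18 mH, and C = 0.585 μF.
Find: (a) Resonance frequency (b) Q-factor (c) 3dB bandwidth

Step 1 — Resonance: ω₀ = 1/√(LC) = 1/√(0.00118·5.85e-07) = 3.806e+04 rad/s.
Step 2 — f₀ = ω₀/(2π) = 6058 Hz.
Step 3 — Parallel Q: Q = R/(ω₀L) = 149/(3.806e+04·0.00118) = 3.318.
Step 4 — Bandwidth: Δω = ω₀/Q = 1.147e+04 rad/s; BW = Δω/(2π) = 1826 Hz.

(a) f₀ = 6058 Hz  (b) Q = 3.318  (c) BW = 1826 Hz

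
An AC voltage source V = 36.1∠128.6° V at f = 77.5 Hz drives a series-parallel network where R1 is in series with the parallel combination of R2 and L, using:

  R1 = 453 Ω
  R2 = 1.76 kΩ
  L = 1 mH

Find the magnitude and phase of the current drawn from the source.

Step 1 — Angular frequency: ω = 2π·f = 2π·77.5 = 486.9 rad/s.
Step 2 — Component impedances:
  R1: Z = R = 453 Ω
  R2: Z = R = 1760 Ω
  L: Z = jωL = j·486.9·0.001 = 0 + j0.4869 Ω
Step 3 — Parallel branch: R2 || L = 1/(1/R2 + 1/L) = 0.0001347 + j0.4869 Ω.
Step 4 — Series with R1: Z_total = R1 + (R2 || L) = 453 + j0.4869 Ω = 453∠0.1° Ω.
Step 5 — Source phasor: V = 36.1∠128.6° V = -22.52 + j28.21 V.
Step 6 — Ohm's law: I = V / Z_total = (-22.52 + j28.21) / (453 + j0.4869) = -0.04965 + j0.06233 A.
Step 7 — Convert to polar: |I| = 0.07969 A, ∠I = 128.5°.

I = 0.07969∠128.5° A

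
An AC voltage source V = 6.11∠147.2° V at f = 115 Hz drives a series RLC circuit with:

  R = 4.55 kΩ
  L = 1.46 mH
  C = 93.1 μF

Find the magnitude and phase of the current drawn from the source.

Step 1 — Angular frequency: ω = 2π·f = 2π·115 = 722.6 rad/s.
Step 2 — Component impedances:
  R: Z = R = 4550 Ω
  L: Z = jωL = j·722.6·0.00146 = 0 + j1.055 Ω
  C: Z = 1/(jωC) = -j/(ω·C) = 0 - j14.87 Ω
Step 3 — Series combination: Z_total = R + L + C = 4550 - j13.81 Ω = 4550∠-0.2° Ω.
Step 4 — Source phasor: V = 6.11∠147.2° V = -5.136 + j3.31 V.
Step 5 — Ohm's law: I = V / Z_total = (-5.136 + j3.31) / (4550 - j13.81) = -0.001131 + j0.000724 A.
Step 6 — Convert to polar: |I| = 0.001343 A, ∠I = 147.4°.

I = 0.001343∠147.4° A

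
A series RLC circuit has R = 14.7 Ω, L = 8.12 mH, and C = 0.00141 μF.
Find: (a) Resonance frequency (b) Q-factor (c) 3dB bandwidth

Step 1 — Resonance condition Im(Z)=0 gives ω₀ = 1/√(LC).
Step 2 — ω₀ = 1/√(0.00812·1.41e-09) = 2.955e+05 rad/s.
Step 3 — f₀ = ω₀/(2π) = 4.704e+04 Hz.
Step 4 — Series Q: Q = ω₀L/R = 2.955e+05·0.00812/14.7 = 163.2.
Step 5 — 3dB bandwidth: Δω = ω₀/Q = 1810 rad/s; BW = Δω/(2π) = 288.1 Hz.

(a) f₀ = 4.704e+04 Hz  (b) Q = 163.2  (c) BW = 288.1 Hz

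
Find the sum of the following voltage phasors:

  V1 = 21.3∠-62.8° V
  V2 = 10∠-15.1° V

Step 1 — Convert each phasor to rectangular form:
  V1 = 21.3·(cos(-62.8°) + j·sin(-62.8°)) = 9.736 - j18.94 V
  V2 = 10·(cos(-15.1°) + j·sin(-15.1°)) = 9.655 - j2.605 V
Step 2 — Sum components: V_total = 19.39 - j21.55 V.
Step 3 — Convert to polar: |V_total| = 28.99 V, ∠V_total = -48.0°.

V_total = 28.99∠-48.0° V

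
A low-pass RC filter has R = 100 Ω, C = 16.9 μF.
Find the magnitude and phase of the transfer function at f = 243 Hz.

Step 1 — Angular frequency: ω = 2π·243 = 1527 rad/s.
Step 2 — Transfer function: H(jω) = 1/(1 + jωRC).
Step 3 — Denominator: 1 + jωRC = 1 + j·1527·100·1.69e-05 = 1 + j2.58.
Step 4 — H = 0.1306 - j0.3369.
Step 5 — Magnitude: |H| = 0.3614 (-8.8 dB); phase: φ = -68.8°.

|H| = 0.3614 (-8.8 dB), φ = -68.8°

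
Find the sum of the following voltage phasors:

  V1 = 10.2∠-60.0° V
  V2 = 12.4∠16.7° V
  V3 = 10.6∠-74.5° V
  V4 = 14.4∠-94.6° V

Step 1 — Convert each phasor to rectangular form:
  V1 = 10.2·(cos(-60.0°) + j·sin(-60.0°)) = 5.1 - j8.833 V
  V2 = 12.4·(cos(16.7°) + j·sin(16.7°)) = 11.88 + j3.563 V
  V3 = 10.6·(cos(-74.5°) + j·sin(-74.5°)) = 2.833 - j10.21 V
  V4 = 14.4·(cos(-94.6°) + j·sin(-94.6°)) = -1.155 - j14.35 V
Step 2 — Sum components: V_total = 18.65 - j29.84 V.
Step 3 — Convert to polar: |V_total| = 35.19 V, ∠V_total = -58.0°.

V_total = 35.19∠-58.0° V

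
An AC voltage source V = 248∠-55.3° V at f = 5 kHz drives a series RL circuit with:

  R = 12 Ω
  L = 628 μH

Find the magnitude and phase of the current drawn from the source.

Step 1 — Angular frequency: ω = 2π·f = 2π·5000 = 3.142e+04 rad/s.
Step 2 — Component impedances:
  R: Z = R = 12 Ω
  L: Z = jωL = j·3.142e+04·0.000628 = 0 + j19.73 Ω
Step 3 — Series combination: Z_total = R + L = 12 + j19.73 Ω = 23.09∠58.7° Ω.
Step 4 — Source phasor: V = 248∠-55.3° V = 141.2 - j203.9 V.
Step 5 — Ohm's law: I = V / Z_total = (141.2 - j203.9) / (12 + j19.73) = -4.367 - j9.812 A.
Step 6 — Convert to polar: |I| = 10.74 A, ∠I = -114.0°.

I = 10.74∠-114.0° A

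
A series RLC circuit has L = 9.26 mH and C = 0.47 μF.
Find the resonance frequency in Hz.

Step 1 — Resonance condition Im(Z)=0 gives ω₀ = 1/√(LC).
Step 2 — ω₀ = 1/√(0.00926·4.7e-07) = 1.516e+04 rad/s.
Step 3 — f₀ = ω₀/(2π) = 2412 Hz.

f₀ = 2412 Hz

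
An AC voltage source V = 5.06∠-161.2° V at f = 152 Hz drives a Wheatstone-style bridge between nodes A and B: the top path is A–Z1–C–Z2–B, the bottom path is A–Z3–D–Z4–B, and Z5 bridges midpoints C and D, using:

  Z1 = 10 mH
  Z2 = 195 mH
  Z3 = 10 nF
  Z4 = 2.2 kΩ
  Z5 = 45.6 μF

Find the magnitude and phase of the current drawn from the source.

Step 1 — Angular frequency: ω = 2π·f = 2π·152 = 955 rad/s.
Step 2 — Component impedances:
  Z1: Z = jωL = j·955·0.01 = 0 + j9.55 Ω
  Z2: Z = jωL = j·955·0.195 = 0 + j186.2 Ω
  Z3: Z = 1/(jωC) = -j/(ω·C) = 0 - j1.047e+05 Ω
  Z4: Z = R = 2200 Ω
  Z5: Z = 1/(jωC) = -j/(ω·C) = 0 - j22.96 Ω
Step 3 — Bridge requires nodal analysis (the Z5 bridge couples midpoints C and D, so the two paths cannot be reduced to a simple series/parallel combination). Setting node B to ground and injecting 1 A at node A, the 3-node admittance system at A, C, D solves to V_A = Z_AB = 15.68 + j194.6 Ω = 195.3∠85.4° Ω.
Step 4 — Source phasor: V = 5.06∠-161.2° V = -4.79 - j1.631 V.
Step 5 — Ohm's law: I = V / Z_total = (-4.79 - j1.631) / (15.68 + j194.6) = -0.01029 + j0.02378 A.
Step 6 — Convert to polar: |I| = 0.02592 A, ∠I = 113.4°.

I = 0.02592∠113.4° A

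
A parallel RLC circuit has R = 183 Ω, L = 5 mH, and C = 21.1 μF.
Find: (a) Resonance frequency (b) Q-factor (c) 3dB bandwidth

Step 1 — Resonance: ω₀ = 1/√(LC) = 1/√(0.005·2.11e-05) = 3079 rad/s.
Step 2 — f₀ = ω₀/(2π) = 490 Hz.
Step 3 — Parallel Q: Q = R/(ω₀L) = 183/(3079·0.005) = 11.89.
Step 4 — Bandwidth: Δω = ω₀/Q = 259 rad/s; BW = Δω/(2π) = 41.22 Hz.

(a) f₀ = 490 Hz  (b) Q = 11.89  (c) BW = 41.22 Hz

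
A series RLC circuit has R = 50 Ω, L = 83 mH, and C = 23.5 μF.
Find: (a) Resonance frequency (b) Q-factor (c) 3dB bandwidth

Step 1 — Resonance condition Im(Z)=0 gives ω₀ = 1/√(LC).
Step 2 — ω₀ = 1/√(0.083·2.35e-05) = 716 rad/s.
Step 3 — f₀ = ω₀/(2π) = 114 Hz.
Step 4 — Series Q: Q = ω₀L/R = 716·0.083/50 = 1.189.
Step 5 — 3dB bandwidth: Δω = ω₀/Q = 602.4 rad/s; BW = Δω/(2π) = 95.88 Hz.

(a) f₀ = 114 Hz  (b) Q = 1.189  (c) BW = 95.88 Hz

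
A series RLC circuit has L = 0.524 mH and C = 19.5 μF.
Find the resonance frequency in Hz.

Step 1 — Resonance condition Im(Z)=0 gives ω₀ = 1/√(LC).
Step 2 — ω₀ = 1/√(0.000524·1.95e-05) = 9893 rad/s.
Step 3 — f₀ = ω₀/(2π) = 1574 Hz.

f₀ = 1574 Hz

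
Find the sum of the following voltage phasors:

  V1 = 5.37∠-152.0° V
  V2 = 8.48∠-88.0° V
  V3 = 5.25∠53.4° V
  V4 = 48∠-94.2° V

Step 1 — Convert each phasor to rectangular form:
  V1 = 5.37·(cos(-152.0°) + j·sin(-152.0°)) = -4.741 - j2.521 V
  V2 = 8.48·(cos(-88.0°) + j·sin(-88.0°)) = 0.2959 - j8.475 V
  V3 = 5.25·(cos(53.4°) + j·sin(53.4°)) = 3.13 + j4.215 V
  V4 = 48·(cos(-94.2°) + j·sin(-94.2°)) = -3.515 - j47.87 V
Step 2 — Sum components: V_total = -4.831 - j54.65 V.
Step 3 — Convert to polar: |V_total| = 54.87 V, ∠V_total = -95.1°.

V_total = 54.87∠-95.1° V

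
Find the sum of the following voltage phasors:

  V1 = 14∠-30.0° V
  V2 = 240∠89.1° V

Step 1 — Convert each phasor to rectangular form:
  V1 = 14·(cos(-30.0°) + j·sin(-30.0°)) = 12.12 - j7 V
  V2 = 240·(cos(89.1°) + j·sin(89.1°)) = 3.77 + j240 V
Step 2 — Sum components: V_total = 15.89 + j233 V.
Step 3 — Convert to polar: |V_total| = 233.5 V, ∠V_total = 86.1°.

V_total = 233.5∠86.1° V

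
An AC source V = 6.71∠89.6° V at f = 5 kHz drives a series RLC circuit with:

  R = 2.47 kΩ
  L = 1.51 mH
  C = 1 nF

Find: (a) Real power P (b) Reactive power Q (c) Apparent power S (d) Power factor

Step 1 — Angular frequency: ω = 2π·f = 2π·5000 = 3.142e+04 rad/s.
Step 2 — Component impedances:
  R: Z = R = 2470 Ω
  L: Z = jωL = j·3.142e+04·0.00151 = 0 + j47.44 Ω
  C: Z = 1/(jωC) = -j/(ω·C) = 0 - j3.183e+04 Ω
Step 3 — Series combination: Z_total = R + L + C = 2470 - j3.178e+04 Ω = 3.188e+04∠-85.6° Ω.
Step 4 — Source phasor: V = 6.71∠89.6° V = 0.04684 + j6.71 V.
Step 5 — Current: I = V / Z = -0.0002097 + j1.777e-05 A = 0.0002105∠175.2° A.
Step 6 — Complex power: S = V·I* = 0.0001094 - j0.001408 VA.
Step 7 — Real power: P = Re(S) = 0.0001094 W.
Step 8 — Reactive power: Q = Im(S) = -0.001408 VAR.
Step 9 — Apparent power: |S| = 0.001412 VA.
Step 10 — Power factor: PF = P/|S| = 0.07748 (leading).

(a) P = 0.0001094 W  (b) Q = -0.001408 VAR  (c) S = 0.001412 VA  (d) PF = 0.07748 (leading)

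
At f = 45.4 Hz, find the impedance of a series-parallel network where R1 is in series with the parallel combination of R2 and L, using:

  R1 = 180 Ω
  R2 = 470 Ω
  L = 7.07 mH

Step 1 — Angular frequency: ω = 2π·f = 2π·45.4 = 285.3 rad/s.
Step 2 — Component impedances:
  R1: Z = R = 180 Ω
  R2: Z = R = 470 Ω
  L: Z = jωL = j·285.3·0.00707 = 0 + j2.017 Ω
Step 3 — Parallel branch: R2 || L = 1/(1/R2 + 1/L) = 0.008654 + j2.017 Ω.
Step 4 — Series with R1: Z_total = R1 + (R2 || L) = 180 + j2.017 Ω = 180∠0.6° Ω.

Z = 180 + j2.017 Ω = 180∠0.6° Ω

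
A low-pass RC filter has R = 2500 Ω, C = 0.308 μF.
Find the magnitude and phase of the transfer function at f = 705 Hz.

Step 1 — Angular frequency: ω = 2π·705 = 4430 rad/s.
Step 2 — Transfer function: H(jω) = 1/(1 + jωRC).
Step 3 — Denominator: 1 + jωRC = 1 + j·4430·2500·3.08e-07 = 1 + j3.411.
Step 4 — H = 0.07915 - j0.27.
Step 5 — Magnitude: |H| = 0.2813 (-11.0 dB); phase: φ = -73.7°.

|H| = 0.2813 (-11.0 dB), φ = -73.7°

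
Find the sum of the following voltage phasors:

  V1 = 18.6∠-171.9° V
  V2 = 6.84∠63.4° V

Step 1 — Convert each phasor to rectangular form:
  V1 = 18.6·(cos(-171.9°) + j·sin(-171.9°)) = -18.41 - j2.621 V
  V2 = 6.84·(cos(63.4°) + j·sin(63.4°)) = 3.063 + j6.116 V
Step 2 — Sum components: V_total = -15.35 + j3.495 V.
Step 3 — Convert to polar: |V_total| = 15.74 V, ∠V_total = 167.2°.

V_total = 15.74∠167.2° V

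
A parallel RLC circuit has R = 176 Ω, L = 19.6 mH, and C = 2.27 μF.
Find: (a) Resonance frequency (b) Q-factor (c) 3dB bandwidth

Step 1 — Resonance: ω₀ = 1/√(LC) = 1/√(0.0196·2.27e-06) = 4741 rad/s.
Step 2 — f₀ = ω₀/(2π) = 754.5 Hz.
Step 3 — Parallel Q: Q = R/(ω₀L) = 176/(4741·0.0196) = 1.894.
Step 4 — Bandwidth: Δω = ω₀/Q = 2503 rad/s; BW = Δω/(2π) = 398.4 Hz.

(a) f₀ = 754.5 Hz  (b) Q = 1.894  (c) BW = 398.4 Hz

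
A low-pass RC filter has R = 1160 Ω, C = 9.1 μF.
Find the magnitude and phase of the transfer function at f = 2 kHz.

Step 1 — Angular frequency: ω = 2π·2000 = 1.257e+04 rad/s.
Step 2 — Transfer function: H(jω) = 1/(1 + jωRC).
Step 3 — Denominator: 1 + jωRC = 1 + j·1.257e+04·1160·9.1e-06 = 1 + j132.7.
Step 4 — H = 5.683e-05 - j0.007538.
Step 5 — Magnitude: |H| = 0.007538 (-42.5 dB); phase: φ = -89.6°.

|H| = 0.007538 (-42.5 dB), φ = -89.6°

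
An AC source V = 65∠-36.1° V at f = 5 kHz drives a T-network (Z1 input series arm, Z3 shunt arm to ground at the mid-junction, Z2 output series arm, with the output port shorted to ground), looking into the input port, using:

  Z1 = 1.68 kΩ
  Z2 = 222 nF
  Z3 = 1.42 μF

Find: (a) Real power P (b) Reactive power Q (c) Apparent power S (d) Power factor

Step 1 — Angular frequency: ω = 2π·f = 2π·5000 = 3.142e+04 rad/s.
Step 2 — Component impedances:
  Z1: Z = R = 1680 Ω
  Z2: Z = 1/(jωC) = -j/(ω·C) = 0 - j143.4 Ω
  Z3: Z = 1/(jωC) = -j/(ω·C) = 0 - j22.42 Ω
Step 3 — With the output port shorted to ground, the output series arm Z2 runs from the junction to ground; the shunt arm Z3 also runs from the junction to ground. They appear in parallel: Z3 || Z2 = 0 - j19.39 Ω.
Step 4 — Series with input arm Z1: Z_in = Z1 + (Z3 || Z2) = 1680 - j19.39 Ω = 1680∠-0.7° Ω.
Step 5 — Source phasor: V = 65∠-36.1° V = 52.52 - j38.3 V.
Step 6 — Current: I = V / Z = 0.03152 - j0.02243 A = 0.03869∠-35.4° A.
Step 7 — Complex power: S = V·I* = 2.515 - j0.02902 VA.
Step 8 — Real power: P = Re(S) = 2.515 W.
Step 9 — Reactive power: Q = Im(S) = -0.02902 VAR.
Step 10 — Apparent power: |S| = 2.515 VA.
Step 11 — Power factor: PF = P/|S| = 0.9999 (leading).

(a) P = 2.515 W  (b) Q = -0.02902 VAR  (c) S = 2.515 VA  (d) PF = 0.9999 (leading)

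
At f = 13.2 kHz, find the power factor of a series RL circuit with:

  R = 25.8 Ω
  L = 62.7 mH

Step 1 — Angular frequency: ω = 2π·f = 2π·1.32e+04 = 8.294e+04 rad/s.
Step 2 — Component impedances:
  R: Z = R = 25.8 Ω
  L: Z = jωL = j·8.294e+04·0.0627 = 0 + j5200 Ω
Step 3 — Series combination: Z_total = R + L = 25.8 + j5200 Ω = 5200∠89.7° Ω.
Step 4 — Power factor: PF = cos(φ) = Re(Z)/|Z| = 25.8/5200.3 = 0.004961.
Step 5 — Type: Im(Z) = 5200 ⇒ lagging (phase φ = 89.7°).

PF = 0.004961 (lagging, φ = 89.7°)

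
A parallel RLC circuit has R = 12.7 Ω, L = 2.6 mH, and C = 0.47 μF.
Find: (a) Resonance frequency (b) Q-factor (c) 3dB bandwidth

Step 1 — Resonance: ω₀ = 1/√(LC) = 1/√(0.0026·4.7e-07) = 2.861e+04 rad/s.
Step 2 — f₀ = ω₀/(2π) = 4553 Hz.
Step 3 — Parallel Q: Q = R/(ω₀L) = 12.7/(2.861e+04·0.0026) = 0.1708.
Step 4 — Bandwidth: Δω = ω₀/Q = 1.675e+05 rad/s; BW = Δω/(2π) = 2.666e+04 Hz.

(a) f₀ = 4553 Hz  (b) Q = 0.1708  (c) BW = 2.666e+04 Hz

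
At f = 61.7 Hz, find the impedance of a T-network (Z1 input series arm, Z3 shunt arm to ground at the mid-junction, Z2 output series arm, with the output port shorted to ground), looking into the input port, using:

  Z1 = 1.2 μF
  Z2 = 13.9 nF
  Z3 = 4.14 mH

Step 1 — Angular frequency: ω = 2π·f = 2π·61.7 = 387.7 rad/s.
Step 2 — Component impedances:
  Z1: Z = 1/(jωC) = -j/(ω·C) = 0 - j2150 Ω
  Z2: Z = 1/(jωC) = -j/(ω·C) = 0 - j1.856e+05 Ω
  Z3: Z = jωL = j·387.7·0.00414 = 0 + j1.605 Ω
Step 3 — With the output port shorted to ground, the output series arm Z2 runs from the junction to ground; the shunt arm Z3 also runs from the junction to ground. They appear in parallel: Z3 || Z2 = 0 + j1.605 Ω.
Step 4 — Series with input arm Z1: Z_in = Z1 + (Z3 || Z2) = 0 - j2148 Ω = 2148∠-90.0° Ω.

Z = 0 - j2148 Ω = 2148∠-90.0° Ω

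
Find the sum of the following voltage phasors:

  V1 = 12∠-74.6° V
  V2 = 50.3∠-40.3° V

Step 1 — Convert each phasor to rectangular form:
  V1 = 12·(cos(-74.6°) + j·sin(-74.6°)) = 3.187 - j11.57 V
  V2 = 50.3·(cos(-40.3°) + j·sin(-40.3°)) = 38.36 - j32.53 V
Step 2 — Sum components: V_total = 41.55 - j44.1 V.
Step 3 — Convert to polar: |V_total| = 60.59 V, ∠V_total = -46.7°.

V_total = 60.59∠-46.7° V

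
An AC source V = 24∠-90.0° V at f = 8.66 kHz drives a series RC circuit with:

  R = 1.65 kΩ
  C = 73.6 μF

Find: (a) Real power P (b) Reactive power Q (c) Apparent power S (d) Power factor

Step 1 — Angular frequency: ω = 2π·f = 2π·8660 = 5.441e+04 rad/s.
Step 2 — Component impedances:
  R: Z = R = 1650 Ω
  C: Z = 1/(jωC) = -j/(ω·C) = 0 - j0.2497 Ω
Step 3 — Series combination: Z_total = R + C = 1650 - j0.2497 Ω = 1650∠-0.0° Ω.
Step 4 — Source phasor: V = 24∠-90.0° V = 0 - j24 V.
Step 5 — Current: I = V / Z = 2.201e-06 - j0.01455 A = 0.01455∠-90.0° A.
Step 6 — Complex power: S = V·I* = 0.3491 - j5.283e-05 VA.
Step 7 — Real power: P = Re(S) = 0.3491 W.
Step 8 — Reactive power: Q = Im(S) = -5.283e-05 VAR.
Step 9 — Apparent power: |S| = 0.3491 VA.
Step 10 — Power factor: PF = P/|S| = 1 (leading).

(a) P = 0.3491 W  (b) Q = -5.283e-05 VAR  (c) S = 0.3491 VA  (d) PF = 1 (leading)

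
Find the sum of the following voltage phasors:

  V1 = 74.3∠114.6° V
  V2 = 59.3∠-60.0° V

Step 1 — Convert each phasor to rectangular form:
  V1 = 74.3·(cos(114.6°) + j·sin(114.6°)) = -30.93 + j67.56 V
  V2 = 59.3·(cos(-60.0°) + j·sin(-60.0°)) = 29.65 - j51.36 V
Step 2 — Sum components: V_total = -1.28 + j16.2 V.
Step 3 — Convert to polar: |V_total| = 16.25 V, ∠V_total = 94.5°.

V_total = 16.25∠94.5° V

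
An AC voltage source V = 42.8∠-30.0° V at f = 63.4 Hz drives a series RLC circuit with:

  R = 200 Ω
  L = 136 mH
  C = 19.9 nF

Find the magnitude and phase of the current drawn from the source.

Step 1 — Angular frequency: ω = 2π·f = 2π·63.4 = 398.4 rad/s.
Step 2 — Component impedances:
  R: Z = R = 200 Ω
  L: Z = jωL = j·398.4·0.136 = 0 + j54.18 Ω
  C: Z = 1/(jωC) = -j/(ω·C) = 0 - j1.261e+05 Ω
Step 3 — Series combination: Z_total = R + L + C = 200 - j1.261e+05 Ω = 1.261e+05∠-89.9° Ω.
Step 4 — Source phasor: V = 42.8∠-30.0° V = 37.07 - j21.4 V.
Step 5 — Ohm's law: I = V / Z_total = (37.07 - j21.4) / (200 - j1.261e+05) = 0.0001702 + j0.0002937 A.
Step 6 — Convert to polar: |I| = 0.0003394 A, ∠I = 59.9°.

I = 0.0003394∠59.9° A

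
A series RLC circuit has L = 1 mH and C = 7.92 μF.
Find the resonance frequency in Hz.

Step 1 — Resonance condition Im(Z)=0 gives ω₀ = 1/√(LC).
Step 2 — ω₀ = 1/√(0.001·7.92e-06) = 1.124e+04 rad/s.
Step 3 — f₀ = ω₀/(2π) = 1788 Hz.

f₀ = 1788 Hz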